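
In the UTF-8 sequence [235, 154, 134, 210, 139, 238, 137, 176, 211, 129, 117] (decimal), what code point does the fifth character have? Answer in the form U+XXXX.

Offset 0: leading byte 0xEB = 11101011 → 3-byte char #1 = EB 9A 86.
Offset 3: leading byte 0xD2 = 11010010 → 2-byte char #2 = D2 8B.
Offset 5: leading byte 0xEE = 11101110 → 3-byte char #3 = EE 89 B0.
Offset 8: leading byte 0xD3 = 11010011 → 2-byte char #4 = D3 81.
Offset 10: leading byte 0x75 = 01110101 → 1-byte char #5 = 75.
Leading byte 0x75 = 01110101 matches 0xxxxxxx → 1-byte sequence.
Byte 1: 0x75 = 01110101, payload 1110101 (7 bits).
Concatenate: 1110101 = 0x75 (7 bits → U+0075).

U+0075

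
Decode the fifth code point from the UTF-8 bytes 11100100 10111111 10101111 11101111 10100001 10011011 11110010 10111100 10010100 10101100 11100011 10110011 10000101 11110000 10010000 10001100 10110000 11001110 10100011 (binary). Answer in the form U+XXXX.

Offset 0: leading byte 0xE4 = 11100100 → 3-byte char #1 = E4 BF AF.
Offset 3: leading byte 0xEF = 11101111 → 3-byte char #2 = EF A1 9B.
Offset 6: leading byte 0xF2 = 11110010 → 4-byte char #3 = F2 BC 94 AC.
Offset 10: leading byte 0xE3 = 11100011 → 3-byte char #4 = E3 B3 85.
Offset 13: leading byte 0xF0 = 11110000 → 4-byte char #5 = F0 90 8C B0.
Leading byte 0xF0 = 11110000 matches 11110xxx → 4-byte sequence.
Byte 1: 0xF0 = 11110000, payload 000 (3 bits).
Byte 2: 0x90 = 10010000 (10xxxxxx ✓), payload 010000.
Byte 3: 0x8C = 10001100 (10xxxxxx ✓), payload 001100.
Byte 4: 0xB0 = 10110000 (10xxxxxx ✓), payload 110000.
Concatenate: 000010000001100110000 = 0x10330 (21 bits → U+10330).

U+10330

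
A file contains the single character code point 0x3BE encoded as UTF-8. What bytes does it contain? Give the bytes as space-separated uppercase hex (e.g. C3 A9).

CE BE

U+03BE = 0x3BE = 958 decimal. In range U+0080–U+07FF → 2-byte form: 110xxxxx 10xxxxxx.
Binary (11 bits): 01110111110.
Split 5+6: 01110 | 111110.
Byte 1: 11001110 = 0xCE.
Byte 2: 10111110 = 0xBE.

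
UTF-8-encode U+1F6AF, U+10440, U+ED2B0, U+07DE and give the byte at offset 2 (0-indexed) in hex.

U+1F6AF → 4-byte form F0 9F 9A AF at offsets 0–3.
Offset 2 falls in char 1's range; it's byte 3 of F0 9F 9A AF = 0x9A.

0x9A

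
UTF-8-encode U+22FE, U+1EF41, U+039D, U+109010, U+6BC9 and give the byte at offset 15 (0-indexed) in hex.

U+22FE → 3-byte form E2 8B BE at offsets 0–2.
U+1EF41 → 4-byte form F0 9E BD 81 at offsets 3–6.
U+039D → 2-byte form CE 9D at offsets 7–8.
U+109010 → 4-byte form F4 89 80 90 at offsets 9–12.
U+6BC9 → 3-byte form E6 AF 89 at offsets 13–15.
Offset 15 falls in char 5's range; it's byte 3 of E6 AF 89 = 0x89.

0x89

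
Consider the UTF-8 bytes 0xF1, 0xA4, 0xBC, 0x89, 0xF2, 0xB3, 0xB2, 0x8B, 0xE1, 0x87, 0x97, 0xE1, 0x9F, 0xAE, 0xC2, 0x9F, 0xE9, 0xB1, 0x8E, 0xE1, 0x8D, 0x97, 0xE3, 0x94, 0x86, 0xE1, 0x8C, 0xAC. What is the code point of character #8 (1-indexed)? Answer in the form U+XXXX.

U+3506

Offset 0: leading byte 0xF1 = 11110001 → 4-byte char #1 = F1 A4 BC 89.
Offset 4: leading byte 0xF2 = 11110010 → 4-byte char #2 = F2 B3 B2 8B.
Offset 8: leading byte 0xE1 = 11100001 → 3-byte char #3 = E1 87 97.
Offset 11: leading byte 0xE1 = 11100001 → 3-byte char #4 = E1 9F AE.
Offset 14: leading byte 0xC2 = 11000010 → 2-byte char #5 = C2 9F.
Offset 16: leading byte 0xE9 = 11101001 → 3-byte char #6 = E9 B1 8E.
Offset 19: leading byte 0xE1 = 11100001 → 3-byte char #7 = E1 8D 97.
Offset 22: leading byte 0xE3 = 11100011 → 3-byte char #8 = E3 94 86.
Leading byte 0xE3 = 11100011 matches 1110xxxx → 3-byte sequence.
Byte 1: 0xE3 = 11100011, payload 0011 (4 bits).
Byte 2: 0x94 = 10010100 (10xxxxxx ✓), payload 010100.
Byte 3: 0x86 = 10000110 (10xxxxxx ✓), payload 000110.
Concatenate: 0011010100000110 = 0x3506 (16 bits → U+3506).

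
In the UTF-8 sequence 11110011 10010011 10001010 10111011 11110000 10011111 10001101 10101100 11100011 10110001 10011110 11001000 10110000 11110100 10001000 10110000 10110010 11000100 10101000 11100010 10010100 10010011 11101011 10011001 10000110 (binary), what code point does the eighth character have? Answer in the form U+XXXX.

Offset 0: leading byte 0xF3 = 11110011 → 4-byte char #1 = F3 93 8A BB.
Offset 4: leading byte 0xF0 = 11110000 → 4-byte char #2 = F0 9F 8D AC.
Offset 8: leading byte 0xE3 = 11100011 → 3-byte char #3 = E3 B1 9E.
Offset 11: leading byte 0xC8 = 11001000 → 2-byte char #4 = C8 B0.
Offset 13: leading byte 0xF4 = 11110100 → 4-byte char #5 = F4 88 B0 B2.
Offset 17: leading byte 0xC4 = 11000100 → 2-byte char #6 = C4 A8.
Offset 19: leading byte 0xE2 = 11100010 → 3-byte char #7 = E2 94 93.
Offset 22: leading byte 0xEB = 11101011 → 3-byte char #8 = EB 99 86.
Leading byte 0xEB = 11101011 matches 1110xxxx → 3-byte sequence.
Byte 1: 0xEB = 11101011, payload 1011 (4 bits).
Byte 2: 0x99 = 10011001 (10xxxxxx ✓), payload 011001.
Byte 3: 0x86 = 10000110 (10xxxxxx ✓), payload 000110.
Concatenate: 1011011001000110 = 0xB646 (16 bits → U+B646).

U+B646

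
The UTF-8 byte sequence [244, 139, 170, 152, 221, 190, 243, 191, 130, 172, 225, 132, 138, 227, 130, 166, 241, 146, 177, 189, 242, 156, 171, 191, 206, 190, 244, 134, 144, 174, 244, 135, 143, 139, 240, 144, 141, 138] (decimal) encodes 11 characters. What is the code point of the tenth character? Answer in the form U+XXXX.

Offset 0: leading byte 0xF4 = 11110100 → 4-byte char #1 = F4 8B AA 98.
Offset 4: leading byte 0xDD = 11011101 → 2-byte char #2 = DD BE.
Offset 6: leading byte 0xF3 = 11110011 → 4-byte char #3 = F3 BF 82 AC.
Offset 10: leading byte 0xE1 = 11100001 → 3-byte char #4 = E1 84 8A.
Offset 13: leading byte 0xE3 = 11100011 → 3-byte char #5 = E3 82 A6.
Offset 16: leading byte 0xF1 = 11110001 → 4-byte char #6 = F1 92 B1 BD.
Offset 20: leading byte 0xF2 = 11110010 → 4-byte char #7 = F2 9C AB BF.
Offset 24: leading byte 0xCE = 11001110 → 2-byte char #8 = CE BE.
Offset 26: leading byte 0xF4 = 11110100 → 4-byte char #9 = F4 86 90 AE.
Offset 30: leading byte 0xF4 = 11110100 → 4-byte char #10 = F4 87 8F 8B.
Leading byte 0xF4 = 11110100 matches 11110xxx → 4-byte sequence.
Byte 1: 0xF4 = 11110100, payload 100 (3 bits).
Byte 2: 0x87 = 10000111 (10xxxxxx ✓), payload 000111.
Byte 3: 0x8F = 10001111 (10xxxxxx ✓), payload 001111.
Byte 4: 0x8B = 10001011 (10xxxxxx ✓), payload 001011.
Concatenate: 100000111001111001011 = 0x1073CB (21 bits → U+1073CB).

U+1073CB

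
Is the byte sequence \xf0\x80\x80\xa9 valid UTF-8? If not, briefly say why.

Leading byte 0xF0 = 11110000 → 4-byte form.
Continuation bytes all match 10xxxxxx. Payload decodes to 0x29.
But 0x29 < 0x10000, the minimum for a 4-byte sequence — this is an overlong encoding.

invalid (overlong encoding)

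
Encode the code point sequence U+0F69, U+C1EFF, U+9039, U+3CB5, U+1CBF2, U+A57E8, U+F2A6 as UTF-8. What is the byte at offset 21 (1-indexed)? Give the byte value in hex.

1-indexed offset 21 is 0-indexed offset 20.
U+0F69 → 3-byte form E0 BD A9 at offsets 0–2.
U+C1EFF → 4-byte form F3 81 BB BF at offsets 3–6.
U+9039 → 3-byte form E9 80 B9 at offsets 7–9.
U+3CB5 → 3-byte form E3 B2 B5 at offsets 10–12.
U+1CBF2 → 4-byte form F0 9C AF B2 at offsets 13–16.
U+A57E8 → 4-byte form F2 A5 9F A8 at offsets 17–20.
Offset 20 falls in char 6's range; it's byte 4 of F2 A5 9F A8 = 0xA8.

0xA8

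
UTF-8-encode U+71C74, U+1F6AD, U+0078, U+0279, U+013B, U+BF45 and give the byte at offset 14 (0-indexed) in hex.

U+71C74 → 4-byte form F1 B1 B1 B4 at offsets 0–3.
U+1F6AD → 4-byte form F0 9F 9A AD at offsets 4–7.
U+0078 → 1-byte form 78 at offsets 8–8.
U+0279 → 2-byte form C9 B9 at offsets 9–10.
U+013B → 2-byte form C4 BB at offsets 11–12.
U+BF45 → 3-byte form EB BD 85 at offsets 13–15.
Offset 14 falls in char 6's range; it's byte 2 of EB BD 85 = 0xBD.

0xBD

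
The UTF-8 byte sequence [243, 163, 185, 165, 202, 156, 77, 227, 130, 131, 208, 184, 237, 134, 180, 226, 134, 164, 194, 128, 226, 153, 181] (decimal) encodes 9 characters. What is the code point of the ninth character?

Offset 0: leading byte 0xF3 = 11110011 → 4-byte char #1 = F3 A3 B9 A5.
Offset 4: leading byte 0xCA = 11001010 → 2-byte char #2 = CA 9C.
Offset 6: leading byte 0x4D = 01001101 → 1-byte char #3 = 4D.
Offset 7: leading byte 0xE3 = 11100011 → 3-byte char #4 = E3 82 83.
Offset 10: leading byte 0xD0 = 11010000 → 2-byte char #5 = D0 B8.
Offset 12: leading byte 0xED = 11101101 → 3-byte char #6 = ED 86 B4.
Offset 15: leading byte 0xE2 = 11100010 → 3-byte char #7 = E2 86 A4.
Offset 18: leading byte 0xC2 = 11000010 → 2-byte char #8 = C2 80.
Offset 20: leading byte 0xE2 = 11100010 → 3-byte char #9 = E2 99 B5.
Leading byte 0xE2 = 11100010 matches 1110xxxx → 3-byte sequence.
Byte 1: 0xE2 = 11100010, payload 0010 (4 bits).
Byte 2: 0x99 = 10011001 (10xxxxxx ✓), payload 011001.
Byte 3: 0xB5 = 10110101 (10xxxxxx ✓), payload 110101.
Concatenate: 0010011001110101 = 0x2675 (16 bits → U+2675).

U+2675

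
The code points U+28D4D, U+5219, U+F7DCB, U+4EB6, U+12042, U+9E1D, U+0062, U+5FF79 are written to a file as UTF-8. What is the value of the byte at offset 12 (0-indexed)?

U+28D4D → 4-byte form F0 A8 B5 8D at offsets 0–3.
U+5219 → 3-byte form E5 88 99 at offsets 4–6.
U+F7DCB → 4-byte form F3 B7 B7 8B at offsets 7–10.
U+4EB6 → 3-byte form E4 BA B6 at offsets 11–13.
Offset 12 falls in char 4's range; it's byte 2 of E4 BA B6 = 0xBA.

0xBA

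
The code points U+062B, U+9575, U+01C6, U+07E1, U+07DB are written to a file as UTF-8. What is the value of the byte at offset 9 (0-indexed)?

U+062B → 2-byte form D8 AB at offsets 0–1.
U+9575 → 3-byte form E9 95 B5 at offsets 2–4.
U+01C6 → 2-byte form C7 86 at offsets 5–6.
U+07E1 → 2-byte form DF A1 at offsets 7–8.
U+07DB → 2-byte form DF 9B at offsets 9–10.
Offset 9 falls in char 5's range; it's byte 1 of DF 9B = 0xDF.

0xDF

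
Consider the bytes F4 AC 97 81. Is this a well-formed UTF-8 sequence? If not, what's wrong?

invalid (encodes a value above U+10FFFF)

Leading byte 0xF4 = 11110100 → 4-byte form.
Payload = 0x12C5C1, which exceeds U+10FFFF, the maximum Unicode code point. (Leading bytes F5–FF, or F4 followed by ≥ 0x90, are invalid.)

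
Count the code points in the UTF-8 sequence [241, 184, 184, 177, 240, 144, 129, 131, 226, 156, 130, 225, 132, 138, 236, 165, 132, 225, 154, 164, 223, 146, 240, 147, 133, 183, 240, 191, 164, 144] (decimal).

9

Byte at offset 0: 0xF1 = 11110001 → 4-byte char (#1). Advance 4.
Byte at offset 4: 0xF0 = 11110000 → 4-byte char (#2). Advance 4.
Byte at offset 8: 0xE2 = 11100010 → 3-byte char (#3). Advance 3.
Byte at offset 11: 0xE1 = 11100001 → 3-byte char (#4). Advance 3.
Byte at offset 14: 0xEC = 11101100 → 3-byte char (#5). Advance 3.
Byte at offset 17: 0xE1 = 11100001 → 3-byte char (#6). Advance 3.
Byte at offset 20: 0xDF = 11011111 → 2-byte char (#7). Advance 2.
Byte at offset 22: 0xF0 = 11110000 → 4-byte char (#8). Advance 4.
Byte at offset 26: 0xF0 = 11110000 → 4-byte char (#9). Advance 4.
Reached end at offset 30 after 9 code points.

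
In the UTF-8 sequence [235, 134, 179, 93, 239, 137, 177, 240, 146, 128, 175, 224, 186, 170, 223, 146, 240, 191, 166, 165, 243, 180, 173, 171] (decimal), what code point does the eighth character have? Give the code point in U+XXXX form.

U+F4B6B

Offset 0: leading byte 0xEB = 11101011 → 3-byte char #1 = EB 86 B3.
Offset 3: leading byte 0x5D = 01011101 → 1-byte char #2 = 5D.
Offset 4: leading byte 0xEF = 11101111 → 3-byte char #3 = EF 89 B1.
Offset 7: leading byte 0xF0 = 11110000 → 4-byte char #4 = F0 92 80 AF.
Offset 11: leading byte 0xE0 = 11100000 → 3-byte char #5 = E0 BA AA.
Offset 14: leading byte 0xDF = 11011111 → 2-byte char #6 = DF 92.
Offset 16: leading byte 0xF0 = 11110000 → 4-byte char #7 = F0 BF A6 A5.
Offset 20: leading byte 0xF3 = 11110011 → 4-byte char #8 = F3 B4 AD AB.
Leading byte 0xF3 = 11110011 matches 11110xxx → 4-byte sequence.
Byte 1: 0xF3 = 11110011, payload 011 (3 bits).
Byte 2: 0xB4 = 10110100 (10xxxxxx ✓), payload 110100.
Byte 3: 0xAD = 10101101 (10xxxxxx ✓), payload 101101.
Byte 4: 0xAB = 10101011 (10xxxxxx ✓), payload 101011.
Concatenate: 011110100101101101011 = 0xF4B6B (21 bits → U+F4B6B).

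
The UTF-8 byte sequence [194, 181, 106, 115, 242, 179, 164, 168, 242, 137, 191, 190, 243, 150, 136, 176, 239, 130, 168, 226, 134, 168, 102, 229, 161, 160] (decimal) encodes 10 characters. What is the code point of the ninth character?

Offset 0: leading byte 0xC2 = 11000010 → 2-byte char #1 = C2 B5.
Offset 2: leading byte 0x6A = 01101010 → 1-byte char #2 = 6A.
Offset 3: leading byte 0x73 = 01110011 → 1-byte char #3 = 73.
Offset 4: leading byte 0xF2 = 11110010 → 4-byte char #4 = F2 B3 A4 A8.
Offset 8: leading byte 0xF2 = 11110010 → 4-byte char #5 = F2 89 BF BE.
Offset 12: leading byte 0xF3 = 11110011 → 4-byte char #6 = F3 96 88 B0.
Offset 16: leading byte 0xEF = 11101111 → 3-byte char #7 = EF 82 A8.
Offset 19: leading byte 0xE2 = 11100010 → 3-byte char #8 = E2 86 A8.
Offset 22: leading byte 0x66 = 01100110 → 1-byte char #9 = 66.
Leading byte 0x66 = 01100110 matches 0xxxxxxx → 1-byte sequence.
Byte 1: 0x66 = 01100110, payload 1100110 (7 bits).
Concatenate: 1100110 = 0x66 (7 bits → U+0066).

U+0066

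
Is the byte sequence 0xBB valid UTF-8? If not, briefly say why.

invalid (continuation byte with no leading byte)

Byte 0xBB = 10111011 has the form 10xxxxxx — a continuation byte — but there is no preceding leading byte.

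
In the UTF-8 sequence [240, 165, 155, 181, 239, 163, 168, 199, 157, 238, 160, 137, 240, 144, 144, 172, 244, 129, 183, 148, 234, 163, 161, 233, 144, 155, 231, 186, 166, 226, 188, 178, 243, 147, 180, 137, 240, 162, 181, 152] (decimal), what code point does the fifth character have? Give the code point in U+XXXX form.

Offset 0: leading byte 0xF0 = 11110000 → 4-byte char #1 = F0 A5 9B B5.
Offset 4: leading byte 0xEF = 11101111 → 3-byte char #2 = EF A3 A8.
Offset 7: leading byte 0xC7 = 11000111 → 2-byte char #3 = C7 9D.
Offset 9: leading byte 0xEE = 11101110 → 3-byte char #4 = EE A0 89.
Offset 12: leading byte 0xF0 = 11110000 → 4-byte char #5 = F0 90 90 AC.
Leading byte 0xF0 = 11110000 matches 11110xxx → 4-byte sequence.
Byte 1: 0xF0 = 11110000, payload 000 (3 bits).
Byte 2: 0x90 = 10010000 (10xxxxxx ✓), payload 010000.
Byte 3: 0x90 = 10010000 (10xxxxxx ✓), payload 010000.
Byte 4: 0xAC = 10101100 (10xxxxxx ✓), payload 101100.
Concatenate: 000010000010000101100 = 0x1042C (21 bits → U+1042C).

U+1042C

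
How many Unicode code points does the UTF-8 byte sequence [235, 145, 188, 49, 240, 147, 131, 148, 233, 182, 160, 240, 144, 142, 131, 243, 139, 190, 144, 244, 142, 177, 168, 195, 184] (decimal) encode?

8

Byte at offset 0: 0xEB = 11101011 → 3-byte char (#1). Advance 3.
Byte at offset 3: 0x31 = 00110001 → 1-byte char (#2). Advance 1.
Byte at offset 4: 0xF0 = 11110000 → 4-byte char (#3). Advance 4.
Byte at offset 8: 0xE9 = 11101001 → 3-byte char (#4). Advance 3.
Byte at offset 11: 0xF0 = 11110000 → 4-byte char (#5). Advance 4.
Byte at offset 15: 0xF3 = 11110011 → 4-byte char (#6). Advance 4.
Byte at offset 19: 0xF4 = 11110100 → 4-byte char (#7). Advance 4.
Byte at offset 23: 0xC3 = 11000011 → 2-byte char (#8). Advance 2.
Reached end at offset 25 after 8 code points.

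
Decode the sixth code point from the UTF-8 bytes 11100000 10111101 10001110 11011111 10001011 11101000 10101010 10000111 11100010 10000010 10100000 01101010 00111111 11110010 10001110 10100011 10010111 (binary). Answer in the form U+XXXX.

U+003F

Offset 0: leading byte 0xE0 = 11100000 → 3-byte char #1 = E0 BD 8E.
Offset 3: leading byte 0xDF = 11011111 → 2-byte char #2 = DF 8B.
Offset 5: leading byte 0xE8 = 11101000 → 3-byte char #3 = E8 AA 87.
Offset 8: leading byte 0xE2 = 11100010 → 3-byte char #4 = E2 82 A0.
Offset 11: leading byte 0x6A = 01101010 → 1-byte char #5 = 6A.
Offset 12: leading byte 0x3F = 00111111 → 1-byte char #6 = 3F.
Leading byte 0x3F = 00111111 matches 0xxxxxxx → 1-byte sequence.
Byte 1: 0x3F = 00111111, payload 0111111 (7 bits).
Concatenate: 0111111 = 0x3F (7 bits → U+003F).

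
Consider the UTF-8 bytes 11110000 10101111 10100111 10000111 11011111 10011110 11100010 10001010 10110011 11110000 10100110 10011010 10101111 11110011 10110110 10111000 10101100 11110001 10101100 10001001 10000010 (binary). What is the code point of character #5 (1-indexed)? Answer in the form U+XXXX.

Offset 0: leading byte 0xF0 = 11110000 → 4-byte char #1 = F0 AF A7 87.
Offset 4: leading byte 0xDF = 11011111 → 2-byte char #2 = DF 9E.
Offset 6: leading byte 0xE2 = 11100010 → 3-byte char #3 = E2 8A B3.
Offset 9: leading byte 0xF0 = 11110000 → 4-byte char #4 = F0 A6 9A AF.
Offset 13: leading byte 0xF3 = 11110011 → 4-byte char #5 = F3 B6 B8 AC.
Leading byte 0xF3 = 11110011 matches 11110xxx → 4-byte sequence.
Byte 1: 0xF3 = 11110011, payload 011 (3 bits).
Byte 2: 0xB6 = 10110110 (10xxxxxx ✓), payload 110110.
Byte 3: 0xB8 = 10111000 (10xxxxxx ✓), payload 111000.
Byte 4: 0xAC = 10101100 (10xxxxxx ✓), payload 101100.
Concatenate: 011110110111000101100 = 0xF6E2C (21 bits → U+F6E2C).

U+F6E2C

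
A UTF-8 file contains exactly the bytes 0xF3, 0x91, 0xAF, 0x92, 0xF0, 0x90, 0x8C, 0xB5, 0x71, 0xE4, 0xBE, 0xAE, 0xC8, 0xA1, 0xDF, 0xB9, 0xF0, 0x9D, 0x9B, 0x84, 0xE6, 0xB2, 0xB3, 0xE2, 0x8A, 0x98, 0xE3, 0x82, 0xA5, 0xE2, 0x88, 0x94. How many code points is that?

11

Byte at offset 0: 0xF3 = 11110011 → 4-byte char (#1). Advance 4.
Byte at offset 4: 0xF0 = 11110000 → 4-byte char (#2). Advance 4.
Byte at offset 8: 0x71 = 01110001 → 1-byte char (#3). Advance 1.
Byte at offset 9: 0xE4 = 11100100 → 3-byte char (#4). Advance 3.
Byte at offset 12: 0xC8 = 11001000 → 2-byte char (#5). Advance 2.
Byte at offset 14: 0xDF = 11011111 → 2-byte char (#6). Advance 2.
Byte at offset 16: 0xF0 = 11110000 → 4-byte char (#7). Advance 4.
Byte at offset 20: 0xE6 = 11100110 → 3-byte char (#8). Advance 3.
Byte at offset 23: 0xE2 = 11100010 → 3-byte char (#9). Advance 3.
Byte at offset 26: 0xE3 = 11100011 → 3-byte char (#10). Advance 3.
Byte at offset 29: 0xE2 = 11100010 → 3-byte char (#11). Advance 3.
Reached end at offset 32 after 11 code points.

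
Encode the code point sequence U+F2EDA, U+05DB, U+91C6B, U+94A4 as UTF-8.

U+F2EDA: 4-byte form → F3 B2 BB 9A.
U+05DB: 2-byte form → D7 9B.
U+91C6B: 4-byte form → F2 91 B1 AB.
U+94A4: 3-byte form → E9 92 A4.
Concatenated (13 bytes): F3 B2 BB 9A D7 9B F2 91 B1 AB E9 92 A4.

F3 B2 BB 9A D7 9B F2 91 B1 AB E9 92 A4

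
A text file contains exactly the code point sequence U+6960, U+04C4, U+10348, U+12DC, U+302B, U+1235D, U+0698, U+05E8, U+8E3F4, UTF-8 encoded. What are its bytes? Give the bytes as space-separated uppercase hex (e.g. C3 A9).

E6 A5 A0 D3 84 F0 90 8D 88 E1 8B 9C E3 80 AB F0 92 8D 9D DA 98 D7 A8 F2 8E 8F B4

U+6960: 3-byte form → E6 A5 A0.
U+04C4: 2-byte form → D3 84.
U+10348: 4-byte form → F0 90 8D 88.
U+12DC: 3-byte form → E1 8B 9C.
U+302B: 3-byte form → E3 80 AB.
U+1235D: 4-byte form → F0 92 8D 9D.
U+0698: 2-byte form → DA 98.
U+05E8: 2-byte form → D7 A8.
U+8E3F4: 4-byte form → F2 8E 8F B4.
Concatenated (27 bytes): E6 A5 A0 D3 84 F0 90 8D 88 E1 8B 9C E3 80 AB F0 92 8D 9D DA 98 D7 A8 F2 8E 8F B4.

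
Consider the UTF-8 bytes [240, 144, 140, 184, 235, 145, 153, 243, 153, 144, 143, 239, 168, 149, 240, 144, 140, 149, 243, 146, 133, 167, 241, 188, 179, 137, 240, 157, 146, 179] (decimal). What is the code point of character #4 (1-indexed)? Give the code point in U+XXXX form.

Offset 0: leading byte 0xF0 = 11110000 → 4-byte char #1 = F0 90 8C B8.
Offset 4: leading byte 0xEB = 11101011 → 3-byte char #2 = EB 91 99.
Offset 7: leading byte 0xF3 = 11110011 → 4-byte char #3 = F3 99 90 8F.
Offset 11: leading byte 0xEF = 11101111 → 3-byte char #4 = EF A8 95.
Leading byte 0xEF = 11101111 matches 1110xxxx → 3-byte sequence.
Byte 1: 0xEF = 11101111, payload 1111 (4 bits).
Byte 2: 0xA8 = 10101000 (10xxxxxx ✓), payload 101000.
Byte 3: 0x95 = 10010101 (10xxxxxx ✓), payload 010101.
Concatenate: 1111101000010101 = 0xFA15 (16 bits → U+FA15).

U+FA15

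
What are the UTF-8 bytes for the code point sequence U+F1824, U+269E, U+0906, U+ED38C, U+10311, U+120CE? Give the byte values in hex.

U+F1824: 4-byte form → F3 B1 A0 A4.
U+269E: 3-byte form → E2 9A 9E.
U+0906: 3-byte form → E0 A4 86.
U+ED38C: 4-byte form → F3 AD 8E 8C.
U+10311: 4-byte form → F0 90 8C 91.
U+120CE: 4-byte form → F0 92 83 8E.
Concatenated (22 bytes): F3 B1 A0 A4 E2 9A 9E E0 A4 86 F3 AD 8E 8C F0 90 8C 91 F0 92 83 8E.

F3 B1 A0 A4 E2 9A 9E E0 A4 86 F3 AD 8E 8C F0 90 8C 91 F0 92 83 8E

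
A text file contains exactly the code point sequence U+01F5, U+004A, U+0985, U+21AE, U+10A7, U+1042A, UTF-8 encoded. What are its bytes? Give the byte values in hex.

U+01F5: 2-byte form → C7 B5.
U+004A: 1-byte form → 4A.
U+0985: 3-byte form → E0 A6 85.
U+21AE: 3-byte form → E2 86 AE.
U+10A7: 3-byte form → E1 82 A7.
U+1042A: 4-byte form → F0 90 90 AA.
Concatenated (16 bytes): C7 B5 4A E0 A6 85 E2 86 AE E1 82 A7 F0 90 90 AA.

C7 B5 4A E0 A6 85 E2 86 AE E1 82 A7 F0 90 90 AA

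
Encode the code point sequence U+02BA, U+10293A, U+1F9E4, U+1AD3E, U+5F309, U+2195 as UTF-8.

U+02BA: 2-byte form → CA BA.
U+10293A: 4-byte form → F4 82 A4 BA.
U+1F9E4: 4-byte form → F0 9F A7 A4.
U+1AD3E: 4-byte form → F0 9A B4 BE.
U+5F309: 4-byte form → F1 9F 8C 89.
U+2195: 3-byte form → E2 86 95.
Concatenated (21 bytes): CA BA F4 82 A4 BA F0 9F A7 A4 F0 9A B4 BE F1 9F 8C 89 E2 86 95.

CA BA F4 82 A4 BA F0 9F A7 A4 F0 9A B4 BE F1 9F 8C 89 E2 86 95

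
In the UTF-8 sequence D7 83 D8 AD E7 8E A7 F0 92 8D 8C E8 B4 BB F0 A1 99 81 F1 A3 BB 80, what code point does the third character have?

Offset 0: leading byte 0xD7 = 11010111 → 2-byte char #1 = D7 83.
Offset 2: leading byte 0xD8 = 11011000 → 2-byte char #2 = D8 AD.
Offset 4: leading byte 0xE7 = 11100111 → 3-byte char #3 = E7 8E A7.
Leading byte 0xE7 = 11100111 matches 1110xxxx → 3-byte sequence.
Byte 1: 0xE7 = 11100111, payload 0111 (4 bits).
Byte 2: 0x8E = 10001110 (10xxxxxx ✓), payload 001110.
Byte 3: 0xA7 = 10100111 (10xxxxxx ✓), payload 100111.
Concatenate: 0111001110100111 = 0x73A7 (16 bits → U+73A7).

U+73A7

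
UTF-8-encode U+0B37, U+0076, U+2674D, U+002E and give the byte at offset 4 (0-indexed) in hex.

U+0B37 → 3-byte form E0 AC B7 at offsets 0–2.
U+0076 → 1-byte form 76 at offsets 3–3.
U+2674D → 4-byte form F0 A6 9D 8D at offsets 4–7.
Offset 4 falls in char 3's range; it's byte 1 of F0 A6 9D 8D = 0xF0.

0xF0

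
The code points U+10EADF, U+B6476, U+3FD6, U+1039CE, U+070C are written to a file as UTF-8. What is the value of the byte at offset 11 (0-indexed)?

0xF4

U+10EADF → 4-byte form F4 8E AB 9F at offsets 0–3.
U+B6476 → 4-byte form F2 B6 91 B6 at offsets 4–7.
U+3FD6 → 3-byte form E3 BF 96 at offsets 8–10.
U+1039CE → 4-byte form F4 83 A7 8E at offsets 11–14.
Offset 11 falls in char 4's range; it's byte 1 of F4 83 A7 8E = 0xF4.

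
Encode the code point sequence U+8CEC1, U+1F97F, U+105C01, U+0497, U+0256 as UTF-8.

U+8CEC1: 4-byte form → F2 8C BB 81.
U+1F97F: 4-byte form → F0 9F A5 BF.
U+105C01: 4-byte form → F4 85 B0 81.
U+0497: 2-byte form → D2 97.
U+0256: 2-byte form → C9 96.
Concatenated (16 bytes): F2 8C BB 81 F0 9F A5 BF F4 85 B0 81 D2 97 C9 96.

F2 8C BB 81 F0 9F A5 BF F4 85 B0 81 D2 97 C9 96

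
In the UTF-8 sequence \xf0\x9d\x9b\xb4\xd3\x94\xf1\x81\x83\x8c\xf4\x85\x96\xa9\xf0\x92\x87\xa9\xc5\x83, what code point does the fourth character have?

U+1055A9

Offset 0: leading byte 0xF0 = 11110000 → 4-byte char #1 = F0 9D 9B B4.
Offset 4: leading byte 0xD3 = 11010011 → 2-byte char #2 = D3 94.
Offset 6: leading byte 0xF1 = 11110001 → 4-byte char #3 = F1 81 83 8C.
Offset 10: leading byte 0xF4 = 11110100 → 4-byte char #4 = F4 85 96 A9.
Leading byte 0xF4 = 11110100 matches 11110xxx → 4-byte sequence.
Byte 1: 0xF4 = 11110100, payload 100 (3 bits).
Byte 2: 0x85 = 10000101 (10xxxxxx ✓), payload 000101.
Byte 3: 0x96 = 10010110 (10xxxxxx ✓), payload 010110.
Byte 4: 0xA9 = 10101001 (10xxxxxx ✓), payload 101001.
Concatenate: 100000101010110101001 = 0x1055A9 (21 bits → U+1055A9).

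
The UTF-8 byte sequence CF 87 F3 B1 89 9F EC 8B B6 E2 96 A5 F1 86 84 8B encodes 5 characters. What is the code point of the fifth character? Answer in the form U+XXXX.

U+4610B

Offset 0: leading byte 0xCF = 11001111 → 2-byte char #1 = CF 87.
Offset 2: leading byte 0xF3 = 11110011 → 4-byte char #2 = F3 B1 89 9F.
Offset 6: leading byte 0xEC = 11101100 → 3-byte char #3 = EC 8B B6.
Offset 9: leading byte 0xE2 = 11100010 → 3-byte char #4 = E2 96 A5.
Offset 12: leading byte 0xF1 = 11110001 → 4-byte char #5 = F1 86 84 8B.
Leading byte 0xF1 = 11110001 matches 11110xxx → 4-byte sequence.
Byte 1: 0xF1 = 11110001, payload 001 (3 bits).
Byte 2: 0x86 = 10000110 (10xxxxxx ✓), payload 000110.
Byte 3: 0x84 = 10000100 (10xxxxxx ✓), payload 000100.
Byte 4: 0x8B = 10001011 (10xxxxxx ✓), payload 001011.
Concatenate: 001000110000100001011 = 0x4610B (21 bits → U+4610B).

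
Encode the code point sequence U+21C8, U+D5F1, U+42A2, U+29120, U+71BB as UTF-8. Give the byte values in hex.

U+21C8: 3-byte form → E2 87 88.
U+D5F1: 3-byte form → ED 97 B1.
U+42A2: 3-byte form → E4 8A A2.
U+29120: 4-byte form → F0 A9 84 A0.
U+71BB: 3-byte form → E7 86 BB.
Concatenated (16 bytes): E2 87 88 ED 97 B1 E4 8A A2 F0 A9 84 A0 E7 86 BB.

E2 87 88 ED 97 B1 E4 8A A2 F0 A9 84 A0 E7 86 BB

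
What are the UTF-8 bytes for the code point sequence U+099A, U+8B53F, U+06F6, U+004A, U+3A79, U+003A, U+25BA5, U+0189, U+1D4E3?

U+099A: 3-byte form → E0 A6 9A.
U+8B53F: 4-byte form → F2 8B 94 BF.
U+06F6: 2-byte form → DB B6.
U+004A: 1-byte form → 4A.
U+3A79: 3-byte form → E3 A9 B9.
U+003A: 1-byte form → 3A.
U+25BA5: 4-byte form → F0 A5 AE A5.
U+0189: 2-byte form → C6 89.
U+1D4E3: 4-byte form → F0 9D 93 A3.
Concatenated (24 bytes): E0 A6 9A F2 8B 94 BF DB B6 4A E3 A9 B9 3A F0 A5 AE A5 C6 89 F0 9D 93 A3.

E0 A6 9A F2 8B 94 BF DB B6 4A E3 A9 B9 3A F0 A5 AE A5 C6 89 F0 9D 93 A3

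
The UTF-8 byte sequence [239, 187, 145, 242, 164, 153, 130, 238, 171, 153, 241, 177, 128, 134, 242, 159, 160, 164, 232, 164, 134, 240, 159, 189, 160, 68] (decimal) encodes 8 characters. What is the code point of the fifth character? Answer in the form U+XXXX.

U+9F824

Offset 0: leading byte 0xEF = 11101111 → 3-byte char #1 = EF BB 91.
Offset 3: leading byte 0xF2 = 11110010 → 4-byte char #2 = F2 A4 99 82.
Offset 7: leading byte 0xEE = 11101110 → 3-byte char #3 = EE AB 99.
Offset 10: leading byte 0xF1 = 11110001 → 4-byte char #4 = F1 B1 80 86.
Offset 14: leading byte 0xF2 = 11110010 → 4-byte char #5 = F2 9F A0 A4.
Leading byte 0xF2 = 11110010 matches 11110xxx → 4-byte sequence.
Byte 1: 0xF2 = 11110010, payload 010 (3 bits).
Byte 2: 0x9F = 10011111 (10xxxxxx ✓), payload 011111.
Byte 3: 0xA0 = 10100000 (10xxxxxx ✓), payload 100000.
Byte 4: 0xA4 = 10100100 (10xxxxxx ✓), payload 100100.
Concatenate: 010011111100000100100 = 0x9F824 (21 bits → U+9F824).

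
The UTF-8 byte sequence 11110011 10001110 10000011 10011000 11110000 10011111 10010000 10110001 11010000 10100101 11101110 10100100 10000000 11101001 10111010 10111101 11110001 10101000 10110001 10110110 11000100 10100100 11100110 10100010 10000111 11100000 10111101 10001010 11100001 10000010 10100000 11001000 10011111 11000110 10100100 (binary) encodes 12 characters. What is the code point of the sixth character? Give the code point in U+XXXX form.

U+68C76

Offset 0: leading byte 0xF3 = 11110011 → 4-byte char #1 = F3 8E 83 98.
Offset 4: leading byte 0xF0 = 11110000 → 4-byte char #2 = F0 9F 90 B1.
Offset 8: leading byte 0xD0 = 11010000 → 2-byte char #3 = D0 A5.
Offset 10: leading byte 0xEE = 11101110 → 3-byte char #4 = EE A4 80.
Offset 13: leading byte 0xE9 = 11101001 → 3-byte char #5 = E9 BA BD.
Offset 16: leading byte 0xF1 = 11110001 → 4-byte char #6 = F1 A8 B1 B6.
Leading byte 0xF1 = 11110001 matches 11110xxx → 4-byte sequence.
Byte 1: 0xF1 = 11110001, payload 001 (3 bits).
Byte 2: 0xA8 = 10101000 (10xxxxxx ✓), payload 101000.
Byte 3: 0xB1 = 10110001 (10xxxxxx ✓), payload 110001.
Byte 4: 0xB6 = 10110110 (10xxxxxx ✓), payload 110110.
Concatenate: 001101000110001110110 = 0x68C76 (21 bits → U+68C76).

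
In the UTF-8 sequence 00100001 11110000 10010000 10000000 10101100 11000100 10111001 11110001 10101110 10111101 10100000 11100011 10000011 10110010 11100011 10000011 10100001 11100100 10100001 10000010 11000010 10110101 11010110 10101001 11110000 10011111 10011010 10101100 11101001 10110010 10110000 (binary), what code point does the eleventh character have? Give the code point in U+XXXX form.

U+9CB0

Offset 0: leading byte 0x21 = 00100001 → 1-byte char #1 = 21.
Offset 1: leading byte 0xF0 = 11110000 → 4-byte char #2 = F0 90 80 AC.
Offset 5: leading byte 0xC4 = 11000100 → 2-byte char #3 = C4 B9.
Offset 7: leading byte 0xF1 = 11110001 → 4-byte char #4 = F1 AE BD A0.
Offset 11: leading byte 0xE3 = 11100011 → 3-byte char #5 = E3 83 B2.
Offset 14: leading byte 0xE3 = 11100011 → 3-byte char #6 = E3 83 A1.
Offset 17: leading byte 0xE4 = 11100100 → 3-byte char #7 = E4 A1 82.
Offset 20: leading byte 0xC2 = 11000010 → 2-byte char #8 = C2 B5.
Offset 22: leading byte 0xD6 = 11010110 → 2-byte char #9 = D6 A9.
Offset 24: leading byte 0xF0 = 11110000 → 4-byte char #10 = F0 9F 9A AC.
Offset 28: leading byte 0xE9 = 11101001 → 3-byte char #11 = E9 B2 B0.
Leading byte 0xE9 = 11101001 matches 1110xxxx → 3-byte sequence.
Byte 1: 0xE9 = 11101001, payload 1001 (4 bits).
Byte 2: 0xB2 = 10110010 (10xxxxxx ✓), payload 110010.
Byte 3: 0xB0 = 10110000 (10xxxxxx ✓), payload 110000.
Concatenate: 1001110010110000 = 0x9CB0 (16 bits → U+9CB0).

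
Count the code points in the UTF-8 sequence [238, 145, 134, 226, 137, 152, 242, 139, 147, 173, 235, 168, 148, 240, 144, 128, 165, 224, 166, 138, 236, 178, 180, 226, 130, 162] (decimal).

Byte at offset 0: 0xEE = 11101110 → 3-byte char (#1). Advance 3.
Byte at offset 3: 0xE2 = 11100010 → 3-byte char (#2). Advance 3.
Byte at offset 6: 0xF2 = 11110010 → 4-byte char (#3). Advance 4.
Byte at offset 10: 0xEB = 11101011 → 3-byte char (#4). Advance 3.
Byte at offset 13: 0xF0 = 11110000 → 4-byte char (#5). Advance 4.
Byte at offset 17: 0xE0 = 11100000 → 3-byte char (#6). Advance 3.
Byte at offset 20: 0xEC = 11101100 → 3-byte char (#7). Advance 3.
Byte at offset 23: 0xE2 = 11100010 → 3-byte char (#8). Advance 3.
Reached end at offset 26 after 8 code points.

8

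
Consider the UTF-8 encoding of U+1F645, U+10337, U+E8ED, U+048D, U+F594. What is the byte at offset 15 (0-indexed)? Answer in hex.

U+1F645 → 4-byte form F0 9F 99 85 at offsets 0–3.
U+10337 → 4-byte form F0 90 8C B7 at offsets 4–7.
U+E8ED → 3-byte form EE A3 AD at offsets 8–10.
U+048D → 2-byte form D2 8D at offsets 11–12.
U+F594 → 3-byte form EF 96 94 at offsets 13–15.
Offset 15 falls in char 5's range; it's byte 3 of EF 96 94 = 0x94.

0x94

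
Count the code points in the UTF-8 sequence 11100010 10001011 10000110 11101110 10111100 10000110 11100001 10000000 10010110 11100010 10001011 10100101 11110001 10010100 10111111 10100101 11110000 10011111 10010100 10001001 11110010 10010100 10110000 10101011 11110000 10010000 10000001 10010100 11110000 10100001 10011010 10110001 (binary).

Byte at offset 0: 0xE2 = 11100010 → 3-byte char (#1). Advance 3.
Byte at offset 3: 0xEE = 11101110 → 3-byte char (#2). Advance 3.
Byte at offset 6: 0xE1 = 11100001 → 3-byte char (#3). Advance 3.
Byte at offset 9: 0xE2 = 11100010 → 3-byte char (#4). Advance 3.
Byte at offset 12: 0xF1 = 11110001 → 4-byte char (#5). Advance 4.
Byte at offset 16: 0xF0 = 11110000 → 4-byte char (#6). Advance 4.
Byte at offset 20: 0xF2 = 11110010 → 4-byte char (#7). Advance 4.
Byte at offset 24: 0xF0 = 11110000 → 4-byte char (#8). Advance 4.
Byte at offset 28: 0xF0 = 11110000 → 4-byte char (#9). Advance 4.
Reached end at offset 32 after 9 code points.

9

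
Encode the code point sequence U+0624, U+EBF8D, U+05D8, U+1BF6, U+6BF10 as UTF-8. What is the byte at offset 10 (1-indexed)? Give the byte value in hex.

1-indexed offset 10 is 0-indexed offset 9.
U+0624 → 2-byte form D8 A4 at offsets 0–1.
U+EBF8D → 4-byte form F3 AB BE 8D at offsets 2–5.
U+05D8 → 2-byte form D7 98 at offsets 6–7.
U+1BF6 → 3-byte form E1 AF B6 at offsets 8–10.
Offset 9 falls in char 4's range; it's byte 2 of E1 AF B6 = 0xAF.

0xAF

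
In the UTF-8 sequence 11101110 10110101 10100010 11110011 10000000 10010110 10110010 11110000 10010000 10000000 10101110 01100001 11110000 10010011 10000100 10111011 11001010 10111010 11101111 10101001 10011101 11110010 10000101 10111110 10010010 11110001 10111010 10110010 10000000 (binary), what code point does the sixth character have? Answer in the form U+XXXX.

Offset 0: leading byte 0xEE = 11101110 → 3-byte char #1 = EE B5 A2.
Offset 3: leading byte 0xF3 = 11110011 → 4-byte char #2 = F3 80 96 B2.
Offset 7: leading byte 0xF0 = 11110000 → 4-byte char #3 = F0 90 80 AE.
Offset 11: leading byte 0x61 = 01100001 → 1-byte char #4 = 61.
Offset 12: leading byte 0xF0 = 11110000 → 4-byte char #5 = F0 93 84 BB.
Offset 16: leading byte 0xCA = 11001010 → 2-byte char #6 = CA BA.
Leading byte 0xCA = 11001010 matches 110xxxxx → 2-byte sequence.
Byte 1: 0xCA = 11001010, payload 01010 (5 bits).
Byte 2: 0xBA = 10111010 (10xxxxxx ✓), payload 111010.
Concatenate: 01010111010 = 0x2BA (11 bits → U+02BA).

U+02BA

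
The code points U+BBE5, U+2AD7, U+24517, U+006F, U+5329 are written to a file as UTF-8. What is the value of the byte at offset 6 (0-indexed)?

U+BBE5 → 3-byte form EB AF A5 at offsets 0–2.
U+2AD7 → 3-byte form E2 AB 97 at offsets 3–5.
U+24517 → 4-byte form F0 A4 94 97 at offsets 6–9.
Offset 6 falls in char 3's range; it's byte 1 of F0 A4 94 97 = 0xF0.

0xF0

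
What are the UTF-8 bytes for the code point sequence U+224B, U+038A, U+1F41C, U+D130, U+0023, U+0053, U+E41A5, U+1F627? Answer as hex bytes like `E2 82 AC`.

E2 89 8B CE 8A F0 9F 90 9C ED 84 B0 23 53 F3 A4 86 A5 F0 9F 98 A7

U+224B: 3-byte form → E2 89 8B.
U+038A: 2-byte form → CE 8A.
U+1F41C: 4-byte form → F0 9F 90 9C.
U+D130: 3-byte form → ED 84 B0.
U+0023: 1-byte form → 23.
U+0053: 1-byte form → 53.
U+E41A5: 4-byte form → F3 A4 86 A5.
U+1F627: 4-byte form → F0 9F 98 A7.
Concatenated (22 bytes): E2 89 8B CE 8A F0 9F 90 9C ED 84 B0 23 53 F3 A4 86 A5 F0 9F 98 A7.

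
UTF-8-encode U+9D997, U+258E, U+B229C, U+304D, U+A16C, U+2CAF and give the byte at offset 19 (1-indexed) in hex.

0xB2

1-indexed offset 19 is 0-indexed offset 18.
U+9D997 → 4-byte form F2 9D A6 97 at offsets 0–3.
U+258E → 3-byte form E2 96 8E at offsets 4–6.
U+B229C → 4-byte form F2 B2 8A 9C at offsets 7–10.
U+304D → 3-byte form E3 81 8D at offsets 11–13.
U+A16C → 3-byte form EA 85 AC at offsets 14–16.
U+2CAF → 3-byte form E2 B2 AF at offsets 17–19.
Offset 18 falls in char 6's range; it's byte 2 of E2 B2 AF = 0xB2.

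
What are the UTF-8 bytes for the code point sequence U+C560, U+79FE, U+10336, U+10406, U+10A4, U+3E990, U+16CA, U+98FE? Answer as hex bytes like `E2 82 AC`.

EC 95 A0 E7 A7 BE F0 90 8C B6 F0 90 90 86 E1 82 A4 F0 BE A6 90 E1 9B 8A E9 A3 BE

U+C560: 3-byte form → EC 95 A0.
U+79FE: 3-byte form → E7 A7 BE.
U+10336: 4-byte form → F0 90 8C B6.
U+10406: 4-byte form → F0 90 90 86.
U+10A4: 3-byte form → E1 82 A4.
U+3E990: 4-byte form → F0 BE A6 90.
U+16CA: 3-byte form → E1 9B 8A.
U+98FE: 3-byte form → E9 A3 BE.
Concatenated (27 bytes): EC 95 A0 E7 A7 BE F0 90 8C B6 F0 90 90 86 E1 82 A4 F0 BE A6 90 E1 9B 8A E9 A3 BE.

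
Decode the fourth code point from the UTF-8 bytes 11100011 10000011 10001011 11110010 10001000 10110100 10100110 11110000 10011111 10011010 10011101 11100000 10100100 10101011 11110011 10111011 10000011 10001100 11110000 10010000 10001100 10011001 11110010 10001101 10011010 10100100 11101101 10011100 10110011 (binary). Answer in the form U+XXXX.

Offset 0: leading byte 0xE3 = 11100011 → 3-byte char #1 = E3 83 8B.
Offset 3: leading byte 0xF2 = 11110010 → 4-byte char #2 = F2 88 B4 A6.
Offset 7: leading byte 0xF0 = 11110000 → 4-byte char #3 = F0 9F 9A 9D.
Offset 11: leading byte 0xE0 = 11100000 → 3-byte char #4 = E0 A4 AB.
Leading byte 0xE0 = 11100000 matches 1110xxxx → 3-byte sequence.
Byte 1: 0xE0 = 11100000, payload 0000 (4 bits).
Byte 2: 0xA4 = 10100100 (10xxxxxx ✓), payload 100100.
Byte 3: 0xAB = 10101011 (10xxxxxx ✓), payload 101011.
Concatenate: 0000100100101011 = 0x92B (16 bits → U+092B).

U+092B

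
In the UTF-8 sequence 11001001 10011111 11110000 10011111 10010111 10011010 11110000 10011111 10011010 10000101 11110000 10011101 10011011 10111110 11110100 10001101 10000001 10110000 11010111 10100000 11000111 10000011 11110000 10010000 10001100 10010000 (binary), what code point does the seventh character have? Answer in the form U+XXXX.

Offset 0: leading byte 0xC9 = 11001001 → 2-byte char #1 = C9 9F.
Offset 2: leading byte 0xF0 = 11110000 → 4-byte char #2 = F0 9F 97 9A.
Offset 6: leading byte 0xF0 = 11110000 → 4-byte char #3 = F0 9F 9A 85.
Offset 10: leading byte 0xF0 = 11110000 → 4-byte char #4 = F0 9D 9B BE.
Offset 14: leading byte 0xF4 = 11110100 → 4-byte char #5 = F4 8D 81 B0.
Offset 18: leading byte 0xD7 = 11010111 → 2-byte char #6 = D7 A0.
Offset 20: leading byte 0xC7 = 11000111 → 2-byte char #7 = C7 83.
Leading byte 0xC7 = 11000111 matches 110xxxxx → 2-byte sequence.
Byte 1: 0xC7 = 11000111, payload 00111 (5 bits).
Byte 2: 0x83 = 10000011 (10xxxxxx ✓), payload 000011.
Concatenate: 00111000011 = 0x1C3 (11 bits → U+01C3).

U+01C3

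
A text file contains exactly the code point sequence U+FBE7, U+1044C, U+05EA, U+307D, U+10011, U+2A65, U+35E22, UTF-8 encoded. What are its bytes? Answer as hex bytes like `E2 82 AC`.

U+FBE7: 3-byte form → EF AF A7.
U+1044C: 4-byte form → F0 90 91 8C.
U+05EA: 2-byte form → D7 AA.
U+307D: 3-byte form → E3 81 BD.
U+10011: 4-byte form → F0 90 80 91.
U+2A65: 3-byte form → E2 A9 A5.
U+35E22: 4-byte form → F0 B5 B8 A2.
Concatenated (23 bytes): EF AF A7 F0 90 91 8C D7 AA E3 81 BD F0 90 80 91 E2 A9 A5 F0 B5 B8 A2.

EF AF A7 F0 90 91 8C D7 AA E3 81 BD F0 90 80 91 E2 A9 A5 F0 B5 B8 A2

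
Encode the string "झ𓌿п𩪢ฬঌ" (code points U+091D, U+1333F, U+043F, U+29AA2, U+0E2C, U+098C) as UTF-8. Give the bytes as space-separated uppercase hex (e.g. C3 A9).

E0 A4 9D F0 93 8C BF D0 BF F0 A9 AA A2 E0 B8 AC E0 A6 8C

U+091D: 3-byte form → E0 A4 9D.
U+1333F: 4-byte form → F0 93 8C BF.
U+043F: 2-byte form → D0 BF.
U+29AA2: 4-byte form → F0 A9 AA A2.
U+0E2C: 3-byte form → E0 B8 AC.
U+098C: 3-byte form → E0 A6 8C.
Concatenated (19 bytes): E0 A4 9D F0 93 8C BF D0 BF F0 A9 AA A2 E0 B8 AC E0 A6 8C.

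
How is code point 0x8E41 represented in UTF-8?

U+8E41 = 0x8E41 = 36417 decimal. In range U+0800–U+FFFF → 3-byte form: 1110xxxx 10xxxxxx 10xxxxxx.
Binary (16 bits): 1000111001000001.
Split 4+6+6: 1000 | 111001 | 000001.
Byte 1: 11101000 = 0xE8.
Byte 2: 10111001 = 0xB9.
Byte 3: 10000001 = 0x81.

E8 B9 81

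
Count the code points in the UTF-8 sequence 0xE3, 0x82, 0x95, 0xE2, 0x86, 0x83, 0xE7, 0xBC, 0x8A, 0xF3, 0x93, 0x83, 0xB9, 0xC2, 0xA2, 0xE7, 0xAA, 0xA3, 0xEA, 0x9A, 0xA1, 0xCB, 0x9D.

Byte at offset 0: 0xE3 = 11100011 → 3-byte char (#1). Advance 3.
Byte at offset 3: 0xE2 = 11100010 → 3-byte char (#2). Advance 3.
Byte at offset 6: 0xE7 = 11100111 → 3-byte char (#3). Advance 3.
Byte at offset 9: 0xF3 = 11110011 → 4-byte char (#4). Advance 4.
Byte at offset 13: 0xC2 = 11000010 → 2-byte char (#5). Advance 2.
Byte at offset 15: 0xE7 = 11100111 → 3-byte char (#6). Advance 3.
Byte at offset 18: 0xEA = 11101010 → 3-byte char (#7). Advance 3.
Byte at offset 21: 0xCB = 11001011 → 2-byte char (#8). Advance 2.
Reached end at offset 23 after 8 code points.

8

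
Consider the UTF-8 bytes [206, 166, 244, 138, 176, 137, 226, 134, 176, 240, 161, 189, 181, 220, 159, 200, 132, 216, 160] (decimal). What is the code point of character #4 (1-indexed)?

U+21F75

Offset 0: leading byte 0xCE = 11001110 → 2-byte char #1 = CE A6.
Offset 2: leading byte 0xF4 = 11110100 → 4-byte char #2 = F4 8A B0 89.
Offset 6: leading byte 0xE2 = 11100010 → 3-byte char #3 = E2 86 B0.
Offset 9: leading byte 0xF0 = 11110000 → 4-byte char #4 = F0 A1 BD B5.
Leading byte 0xF0 = 11110000 matches 11110xxx → 4-byte sequence.
Byte 1: 0xF0 = 11110000, payload 000 (3 bits).
Byte 2: 0xA1 = 10100001 (10xxxxxx ✓), payload 100001.
Byte 3: 0xBD = 10111101 (10xxxxxx ✓), payload 111101.
Byte 4: 0xB5 = 10110101 (10xxxxxx ✓), payload 110101.
Concatenate: 000100001111101110101 = 0x21F75 (21 bits → U+21F75).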